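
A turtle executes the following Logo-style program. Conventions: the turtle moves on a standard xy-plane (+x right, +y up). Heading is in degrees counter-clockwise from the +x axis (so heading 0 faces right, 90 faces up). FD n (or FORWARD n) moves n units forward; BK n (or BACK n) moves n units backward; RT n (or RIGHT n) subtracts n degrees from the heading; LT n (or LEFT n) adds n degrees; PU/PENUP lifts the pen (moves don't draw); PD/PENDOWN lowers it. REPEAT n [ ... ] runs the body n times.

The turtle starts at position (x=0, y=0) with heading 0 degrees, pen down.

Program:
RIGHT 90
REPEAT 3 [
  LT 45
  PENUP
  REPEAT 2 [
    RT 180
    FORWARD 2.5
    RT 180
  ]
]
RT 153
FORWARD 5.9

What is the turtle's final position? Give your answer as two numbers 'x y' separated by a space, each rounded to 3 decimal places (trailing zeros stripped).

Answer: -13.894 -5.611

Derivation:
Executing turtle program step by step:
Start: pos=(0,0), heading=0, pen down
RT 90: heading 0 -> 270
REPEAT 3 [
  -- iteration 1/3 --
  LT 45: heading 270 -> 315
  PU: pen up
  REPEAT 2 [
    -- iteration 1/2 --
    RT 180: heading 315 -> 135
    FD 2.5: (0,0) -> (-1.768,1.768) [heading=135, move]
    RT 180: heading 135 -> 315
    -- iteration 2/2 --
    RT 180: heading 315 -> 135
    FD 2.5: (-1.768,1.768) -> (-3.536,3.536) [heading=135, move]
    RT 180: heading 135 -> 315
  ]
  -- iteration 2/3 --
  LT 45: heading 315 -> 0
  PU: pen up
  REPEAT 2 [
    -- iteration 1/2 --
    RT 180: heading 0 -> 180
    FD 2.5: (-3.536,3.536) -> (-6.036,3.536) [heading=180, move]
    RT 180: heading 180 -> 0
    -- iteration 2/2 --
    RT 180: heading 0 -> 180
    FD 2.5: (-6.036,3.536) -> (-8.536,3.536) [heading=180, move]
    RT 180: heading 180 -> 0
  ]
  -- iteration 3/3 --
  LT 45: heading 0 -> 45
  PU: pen up
  REPEAT 2 [
    -- iteration 1/2 --
    RT 180: heading 45 -> 225
    FD 2.5: (-8.536,3.536) -> (-10.303,1.768) [heading=225, move]
    RT 180: heading 225 -> 45
    -- iteration 2/2 --
    RT 180: heading 45 -> 225
    FD 2.5: (-10.303,1.768) -> (-12.071,0) [heading=225, move]
    RT 180: heading 225 -> 45
  ]
]
RT 153: heading 45 -> 252
FD 5.9: (-12.071,0) -> (-13.894,-5.611) [heading=252, move]
Final: pos=(-13.894,-5.611), heading=252, 0 segment(s) drawn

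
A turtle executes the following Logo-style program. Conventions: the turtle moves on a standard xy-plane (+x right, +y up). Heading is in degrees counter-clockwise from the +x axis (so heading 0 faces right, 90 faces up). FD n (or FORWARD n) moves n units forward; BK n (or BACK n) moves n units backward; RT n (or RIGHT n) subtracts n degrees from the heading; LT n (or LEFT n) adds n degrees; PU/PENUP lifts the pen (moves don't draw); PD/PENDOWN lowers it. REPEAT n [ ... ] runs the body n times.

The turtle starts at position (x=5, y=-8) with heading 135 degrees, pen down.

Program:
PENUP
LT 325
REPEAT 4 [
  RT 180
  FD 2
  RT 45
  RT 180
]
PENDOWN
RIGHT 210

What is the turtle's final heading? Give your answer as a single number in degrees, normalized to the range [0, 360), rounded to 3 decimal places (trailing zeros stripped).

Executing turtle program step by step:
Start: pos=(5,-8), heading=135, pen down
PU: pen up
LT 325: heading 135 -> 100
REPEAT 4 [
  -- iteration 1/4 --
  RT 180: heading 100 -> 280
  FD 2: (5,-8) -> (5.347,-9.97) [heading=280, move]
  RT 45: heading 280 -> 235
  RT 180: heading 235 -> 55
  -- iteration 2/4 --
  RT 180: heading 55 -> 235
  FD 2: (5.347,-9.97) -> (4.2,-11.608) [heading=235, move]
  RT 45: heading 235 -> 190
  RT 180: heading 190 -> 10
  -- iteration 3/4 --
  RT 180: heading 10 -> 190
  FD 2: (4.2,-11.608) -> (2.231,-11.955) [heading=190, move]
  RT 45: heading 190 -> 145
  RT 180: heading 145 -> 325
  -- iteration 4/4 --
  RT 180: heading 325 -> 145
  FD 2: (2.231,-11.955) -> (0.592,-10.808) [heading=145, move]
  RT 45: heading 145 -> 100
  RT 180: heading 100 -> 280
]
PD: pen down
RT 210: heading 280 -> 70
Final: pos=(0.592,-10.808), heading=70, 0 segment(s) drawn

Answer: 70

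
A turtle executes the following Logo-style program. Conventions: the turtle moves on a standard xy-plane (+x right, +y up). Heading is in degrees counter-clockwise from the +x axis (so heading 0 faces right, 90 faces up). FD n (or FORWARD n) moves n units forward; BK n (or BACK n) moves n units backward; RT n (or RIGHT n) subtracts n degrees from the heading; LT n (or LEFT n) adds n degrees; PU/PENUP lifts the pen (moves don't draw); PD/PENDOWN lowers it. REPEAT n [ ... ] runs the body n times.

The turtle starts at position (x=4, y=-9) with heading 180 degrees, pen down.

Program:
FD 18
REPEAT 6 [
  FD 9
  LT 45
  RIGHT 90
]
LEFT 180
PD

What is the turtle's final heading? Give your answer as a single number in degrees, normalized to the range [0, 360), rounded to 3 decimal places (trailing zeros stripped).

Executing turtle program step by step:
Start: pos=(4,-9), heading=180, pen down
FD 18: (4,-9) -> (-14,-9) [heading=180, draw]
REPEAT 6 [
  -- iteration 1/6 --
  FD 9: (-14,-9) -> (-23,-9) [heading=180, draw]
  LT 45: heading 180 -> 225
  RT 90: heading 225 -> 135
  -- iteration 2/6 --
  FD 9: (-23,-9) -> (-29.364,-2.636) [heading=135, draw]
  LT 45: heading 135 -> 180
  RT 90: heading 180 -> 90
  -- iteration 3/6 --
  FD 9: (-29.364,-2.636) -> (-29.364,6.364) [heading=90, draw]
  LT 45: heading 90 -> 135
  RT 90: heading 135 -> 45
  -- iteration 4/6 --
  FD 9: (-29.364,6.364) -> (-23,12.728) [heading=45, draw]
  LT 45: heading 45 -> 90
  RT 90: heading 90 -> 0
  -- iteration 5/6 --
  FD 9: (-23,12.728) -> (-14,12.728) [heading=0, draw]
  LT 45: heading 0 -> 45
  RT 90: heading 45 -> 315
  -- iteration 6/6 --
  FD 9: (-14,12.728) -> (-7.636,6.364) [heading=315, draw]
  LT 45: heading 315 -> 0
  RT 90: heading 0 -> 270
]
LT 180: heading 270 -> 90
PD: pen down
Final: pos=(-7.636,6.364), heading=90, 7 segment(s) drawn

Answer: 90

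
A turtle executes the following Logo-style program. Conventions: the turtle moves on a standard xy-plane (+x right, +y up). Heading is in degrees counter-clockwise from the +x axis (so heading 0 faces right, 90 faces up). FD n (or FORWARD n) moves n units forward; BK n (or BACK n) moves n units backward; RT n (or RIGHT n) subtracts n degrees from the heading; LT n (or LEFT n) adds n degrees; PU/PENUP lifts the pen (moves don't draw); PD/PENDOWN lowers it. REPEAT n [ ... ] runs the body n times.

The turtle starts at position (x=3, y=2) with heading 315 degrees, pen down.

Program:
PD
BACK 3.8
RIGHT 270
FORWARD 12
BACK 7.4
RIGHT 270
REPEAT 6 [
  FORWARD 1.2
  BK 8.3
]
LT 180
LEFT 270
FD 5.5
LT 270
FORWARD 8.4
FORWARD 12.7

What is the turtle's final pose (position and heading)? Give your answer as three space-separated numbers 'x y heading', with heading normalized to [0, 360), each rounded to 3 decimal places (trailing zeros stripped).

Executing turtle program step by step:
Start: pos=(3,2), heading=315, pen down
PD: pen down
BK 3.8: (3,2) -> (0.313,4.687) [heading=315, draw]
RT 270: heading 315 -> 45
FD 12: (0.313,4.687) -> (8.798,13.172) [heading=45, draw]
BK 7.4: (8.798,13.172) -> (3.566,7.94) [heading=45, draw]
RT 270: heading 45 -> 135
REPEAT 6 [
  -- iteration 1/6 --
  FD 1.2: (3.566,7.94) -> (2.717,8.788) [heading=135, draw]
  BK 8.3: (2.717,8.788) -> (8.586,2.919) [heading=135, draw]
  -- iteration 2/6 --
  FD 1.2: (8.586,2.919) -> (7.738,3.768) [heading=135, draw]
  BK 8.3: (7.738,3.768) -> (13.607,-2.101) [heading=135, draw]
  -- iteration 3/6 --
  FD 1.2: (13.607,-2.101) -> (12.758,-1.253) [heading=135, draw]
  BK 8.3: (12.758,-1.253) -> (18.627,-7.122) [heading=135, draw]
  -- iteration 4/6 --
  FD 1.2: (18.627,-7.122) -> (17.779,-6.273) [heading=135, draw]
  BK 8.3: (17.779,-6.273) -> (23.648,-12.142) [heading=135, draw]
  -- iteration 5/6 --
  FD 1.2: (23.648,-12.142) -> (22.799,-11.294) [heading=135, draw]
  BK 8.3: (22.799,-11.294) -> (28.668,-17.163) [heading=135, draw]
  -- iteration 6/6 --
  FD 1.2: (28.668,-17.163) -> (27.819,-16.314) [heading=135, draw]
  BK 8.3: (27.819,-16.314) -> (33.688,-22.183) [heading=135, draw]
]
LT 180: heading 135 -> 315
LT 270: heading 315 -> 225
FD 5.5: (33.688,-22.183) -> (29.799,-26.072) [heading=225, draw]
LT 270: heading 225 -> 135
FD 8.4: (29.799,-26.072) -> (23.86,-20.132) [heading=135, draw]
FD 12.7: (23.86,-20.132) -> (14.879,-11.152) [heading=135, draw]
Final: pos=(14.879,-11.152), heading=135, 18 segment(s) drawn

Answer: 14.879 -11.152 135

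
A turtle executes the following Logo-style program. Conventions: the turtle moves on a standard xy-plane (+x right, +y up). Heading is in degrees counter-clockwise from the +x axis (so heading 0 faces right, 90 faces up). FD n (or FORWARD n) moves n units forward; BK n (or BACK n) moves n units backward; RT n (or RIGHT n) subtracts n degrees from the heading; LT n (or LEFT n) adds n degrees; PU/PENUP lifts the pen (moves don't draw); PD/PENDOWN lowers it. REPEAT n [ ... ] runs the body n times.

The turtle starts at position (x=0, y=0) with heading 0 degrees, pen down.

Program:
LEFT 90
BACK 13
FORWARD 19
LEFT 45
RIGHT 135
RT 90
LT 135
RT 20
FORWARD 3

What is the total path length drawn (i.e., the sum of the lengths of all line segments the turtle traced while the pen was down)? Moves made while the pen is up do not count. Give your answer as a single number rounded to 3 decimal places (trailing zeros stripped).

Answer: 35

Derivation:
Executing turtle program step by step:
Start: pos=(0,0), heading=0, pen down
LT 90: heading 0 -> 90
BK 13: (0,0) -> (0,-13) [heading=90, draw]
FD 19: (0,-13) -> (0,6) [heading=90, draw]
LT 45: heading 90 -> 135
RT 135: heading 135 -> 0
RT 90: heading 0 -> 270
LT 135: heading 270 -> 45
RT 20: heading 45 -> 25
FD 3: (0,6) -> (2.719,7.268) [heading=25, draw]
Final: pos=(2.719,7.268), heading=25, 3 segment(s) drawn

Segment lengths:
  seg 1: (0,0) -> (0,-13), length = 13
  seg 2: (0,-13) -> (0,6), length = 19
  seg 3: (0,6) -> (2.719,7.268), length = 3
Total = 35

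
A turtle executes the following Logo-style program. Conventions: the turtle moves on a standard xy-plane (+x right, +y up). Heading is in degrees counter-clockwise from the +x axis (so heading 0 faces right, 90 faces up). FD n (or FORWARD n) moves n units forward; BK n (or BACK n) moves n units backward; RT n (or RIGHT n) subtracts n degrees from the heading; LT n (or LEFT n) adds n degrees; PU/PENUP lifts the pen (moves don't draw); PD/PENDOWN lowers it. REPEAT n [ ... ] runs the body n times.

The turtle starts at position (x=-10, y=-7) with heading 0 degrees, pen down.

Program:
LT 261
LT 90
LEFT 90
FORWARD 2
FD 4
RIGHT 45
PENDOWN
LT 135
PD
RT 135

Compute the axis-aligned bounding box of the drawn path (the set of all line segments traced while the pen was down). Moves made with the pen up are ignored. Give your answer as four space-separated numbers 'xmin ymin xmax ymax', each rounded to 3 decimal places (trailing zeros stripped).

Answer: -10 -7 -9.061 -1.074

Derivation:
Executing turtle program step by step:
Start: pos=(-10,-7), heading=0, pen down
LT 261: heading 0 -> 261
LT 90: heading 261 -> 351
LT 90: heading 351 -> 81
FD 2: (-10,-7) -> (-9.687,-5.025) [heading=81, draw]
FD 4: (-9.687,-5.025) -> (-9.061,-1.074) [heading=81, draw]
RT 45: heading 81 -> 36
PD: pen down
LT 135: heading 36 -> 171
PD: pen down
RT 135: heading 171 -> 36
Final: pos=(-9.061,-1.074), heading=36, 2 segment(s) drawn

Segment endpoints: x in {-10, -9.687, -9.061}, y in {-7, -5.025, -1.074}
xmin=-10, ymin=-7, xmax=-9.061, ymax=-1.074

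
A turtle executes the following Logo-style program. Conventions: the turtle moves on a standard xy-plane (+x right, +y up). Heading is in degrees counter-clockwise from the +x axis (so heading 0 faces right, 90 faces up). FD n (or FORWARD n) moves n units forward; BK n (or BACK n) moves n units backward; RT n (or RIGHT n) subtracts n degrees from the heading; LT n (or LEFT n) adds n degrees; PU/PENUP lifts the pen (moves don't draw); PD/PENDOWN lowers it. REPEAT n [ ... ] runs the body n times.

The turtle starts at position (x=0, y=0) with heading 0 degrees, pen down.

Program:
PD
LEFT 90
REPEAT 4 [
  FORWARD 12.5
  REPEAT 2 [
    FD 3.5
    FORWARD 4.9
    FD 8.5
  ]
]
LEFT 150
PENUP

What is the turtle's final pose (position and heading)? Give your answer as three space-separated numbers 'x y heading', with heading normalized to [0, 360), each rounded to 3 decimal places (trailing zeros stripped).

Executing turtle program step by step:
Start: pos=(0,0), heading=0, pen down
PD: pen down
LT 90: heading 0 -> 90
REPEAT 4 [
  -- iteration 1/4 --
  FD 12.5: (0,0) -> (0,12.5) [heading=90, draw]
  REPEAT 2 [
    -- iteration 1/2 --
    FD 3.5: (0,12.5) -> (0,16) [heading=90, draw]
    FD 4.9: (0,16) -> (0,20.9) [heading=90, draw]
    FD 8.5: (0,20.9) -> (0,29.4) [heading=90, draw]
    -- iteration 2/2 --
    FD 3.5: (0,29.4) -> (0,32.9) [heading=90, draw]
    FD 4.9: (0,32.9) -> (0,37.8) [heading=90, draw]
    FD 8.5: (0,37.8) -> (0,46.3) [heading=90, draw]
  ]
  -- iteration 2/4 --
  FD 12.5: (0,46.3) -> (0,58.8) [heading=90, draw]
  REPEAT 2 [
    -- iteration 1/2 --
    FD 3.5: (0,58.8) -> (0,62.3) [heading=90, draw]
    FD 4.9: (0,62.3) -> (0,67.2) [heading=90, draw]
    FD 8.5: (0,67.2) -> (0,75.7) [heading=90, draw]
    -- iteration 2/2 --
    FD 3.5: (0,75.7) -> (0,79.2) [heading=90, draw]
    FD 4.9: (0,79.2) -> (0,84.1) [heading=90, draw]
    FD 8.5: (0,84.1) -> (0,92.6) [heading=90, draw]
  ]
  -- iteration 3/4 --
  FD 12.5: (0,92.6) -> (0,105.1) [heading=90, draw]
  REPEAT 2 [
    -- iteration 1/2 --
    FD 3.5: (0,105.1) -> (0,108.6) [heading=90, draw]
    FD 4.9: (0,108.6) -> (0,113.5) [heading=90, draw]
    FD 8.5: (0,113.5) -> (0,122) [heading=90, draw]
    -- iteration 2/2 --
    FD 3.5: (0,122) -> (0,125.5) [heading=90, draw]
    FD 4.9: (0,125.5) -> (0,130.4) [heading=90, draw]
    FD 8.5: (0,130.4) -> (0,138.9) [heading=90, draw]
  ]
  -- iteration 4/4 --
  FD 12.5: (0,138.9) -> (0,151.4) [heading=90, draw]
  REPEAT 2 [
    -- iteration 1/2 --
    FD 3.5: (0,151.4) -> (0,154.9) [heading=90, draw]
    FD 4.9: (0,154.9) -> (0,159.8) [heading=90, draw]
    FD 8.5: (0,159.8) -> (0,168.3) [heading=90, draw]
    -- iteration 2/2 --
    FD 3.5: (0,168.3) -> (0,171.8) [heading=90, draw]
    FD 4.9: (0,171.8) -> (0,176.7) [heading=90, draw]
    FD 8.5: (0,176.7) -> (0,185.2) [heading=90, draw]
  ]
]
LT 150: heading 90 -> 240
PU: pen up
Final: pos=(0,185.2), heading=240, 28 segment(s) drawn

Answer: 0 185.2 240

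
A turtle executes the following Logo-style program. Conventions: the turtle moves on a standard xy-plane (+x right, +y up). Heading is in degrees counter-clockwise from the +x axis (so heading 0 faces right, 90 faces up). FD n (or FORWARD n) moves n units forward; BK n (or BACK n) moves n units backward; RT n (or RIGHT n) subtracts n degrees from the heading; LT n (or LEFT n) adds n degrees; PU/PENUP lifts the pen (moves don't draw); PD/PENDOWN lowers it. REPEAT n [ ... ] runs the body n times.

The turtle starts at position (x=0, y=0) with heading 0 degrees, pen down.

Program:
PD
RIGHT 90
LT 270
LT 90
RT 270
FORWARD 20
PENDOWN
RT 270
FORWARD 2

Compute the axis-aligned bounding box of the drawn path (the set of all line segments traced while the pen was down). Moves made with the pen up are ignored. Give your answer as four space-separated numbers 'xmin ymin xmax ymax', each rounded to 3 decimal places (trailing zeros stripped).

Answer: 0 0 20 2

Derivation:
Executing turtle program step by step:
Start: pos=(0,0), heading=0, pen down
PD: pen down
RT 90: heading 0 -> 270
LT 270: heading 270 -> 180
LT 90: heading 180 -> 270
RT 270: heading 270 -> 0
FD 20: (0,0) -> (20,0) [heading=0, draw]
PD: pen down
RT 270: heading 0 -> 90
FD 2: (20,0) -> (20,2) [heading=90, draw]
Final: pos=(20,2), heading=90, 2 segment(s) drawn

Segment endpoints: x in {0, 20}, y in {0, 2}
xmin=0, ymin=0, xmax=20, ymax=2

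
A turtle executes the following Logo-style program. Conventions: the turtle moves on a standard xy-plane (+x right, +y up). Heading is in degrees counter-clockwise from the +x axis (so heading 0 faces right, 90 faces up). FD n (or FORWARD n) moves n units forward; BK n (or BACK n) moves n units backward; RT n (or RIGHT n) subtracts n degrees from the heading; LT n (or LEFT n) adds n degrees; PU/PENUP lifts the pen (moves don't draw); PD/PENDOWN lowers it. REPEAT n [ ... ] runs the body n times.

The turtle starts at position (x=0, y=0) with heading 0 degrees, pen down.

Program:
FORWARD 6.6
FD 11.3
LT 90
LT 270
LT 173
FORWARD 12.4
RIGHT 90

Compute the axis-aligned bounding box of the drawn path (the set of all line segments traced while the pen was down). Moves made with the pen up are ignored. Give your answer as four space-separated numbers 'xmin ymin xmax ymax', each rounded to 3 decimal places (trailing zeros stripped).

Executing turtle program step by step:
Start: pos=(0,0), heading=0, pen down
FD 6.6: (0,0) -> (6.6,0) [heading=0, draw]
FD 11.3: (6.6,0) -> (17.9,0) [heading=0, draw]
LT 90: heading 0 -> 90
LT 270: heading 90 -> 0
LT 173: heading 0 -> 173
FD 12.4: (17.9,0) -> (5.592,1.511) [heading=173, draw]
RT 90: heading 173 -> 83
Final: pos=(5.592,1.511), heading=83, 3 segment(s) drawn

Segment endpoints: x in {0, 5.592, 6.6, 17.9}, y in {0, 1.511}
xmin=0, ymin=0, xmax=17.9, ymax=1.511

Answer: 0 0 17.9 1.511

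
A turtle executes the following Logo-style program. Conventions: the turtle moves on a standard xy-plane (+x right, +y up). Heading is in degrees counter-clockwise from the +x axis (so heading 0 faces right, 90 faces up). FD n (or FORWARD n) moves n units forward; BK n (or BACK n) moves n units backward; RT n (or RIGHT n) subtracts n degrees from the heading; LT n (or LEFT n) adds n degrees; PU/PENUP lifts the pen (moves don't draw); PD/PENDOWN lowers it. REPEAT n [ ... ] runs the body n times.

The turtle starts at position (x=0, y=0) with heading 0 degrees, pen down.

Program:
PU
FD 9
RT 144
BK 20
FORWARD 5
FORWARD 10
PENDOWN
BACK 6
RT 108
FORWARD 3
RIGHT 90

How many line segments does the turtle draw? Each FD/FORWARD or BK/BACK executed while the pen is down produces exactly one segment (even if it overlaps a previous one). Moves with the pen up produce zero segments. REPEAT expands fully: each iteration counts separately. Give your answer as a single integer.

Executing turtle program step by step:
Start: pos=(0,0), heading=0, pen down
PU: pen up
FD 9: (0,0) -> (9,0) [heading=0, move]
RT 144: heading 0 -> 216
BK 20: (9,0) -> (25.18,11.756) [heading=216, move]
FD 5: (25.18,11.756) -> (21.135,8.817) [heading=216, move]
FD 10: (21.135,8.817) -> (13.045,2.939) [heading=216, move]
PD: pen down
BK 6: (13.045,2.939) -> (17.899,6.466) [heading=216, draw]
RT 108: heading 216 -> 108
FD 3: (17.899,6.466) -> (16.972,9.319) [heading=108, draw]
RT 90: heading 108 -> 18
Final: pos=(16.972,9.319), heading=18, 2 segment(s) drawn
Segments drawn: 2

Answer: 2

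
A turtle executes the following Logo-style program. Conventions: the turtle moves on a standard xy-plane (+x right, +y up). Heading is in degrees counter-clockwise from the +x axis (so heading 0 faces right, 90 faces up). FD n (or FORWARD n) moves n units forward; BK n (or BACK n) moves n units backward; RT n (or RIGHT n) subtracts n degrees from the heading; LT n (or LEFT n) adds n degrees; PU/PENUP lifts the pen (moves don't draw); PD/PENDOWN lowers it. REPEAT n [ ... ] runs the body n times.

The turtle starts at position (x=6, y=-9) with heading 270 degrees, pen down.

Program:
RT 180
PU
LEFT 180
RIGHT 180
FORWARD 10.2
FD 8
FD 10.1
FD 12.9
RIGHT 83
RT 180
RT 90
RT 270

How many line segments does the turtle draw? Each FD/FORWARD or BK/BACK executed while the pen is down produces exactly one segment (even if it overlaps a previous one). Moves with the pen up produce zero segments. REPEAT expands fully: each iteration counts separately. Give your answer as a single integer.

Executing turtle program step by step:
Start: pos=(6,-9), heading=270, pen down
RT 180: heading 270 -> 90
PU: pen up
LT 180: heading 90 -> 270
RT 180: heading 270 -> 90
FD 10.2: (6,-9) -> (6,1.2) [heading=90, move]
FD 8: (6,1.2) -> (6,9.2) [heading=90, move]
FD 10.1: (6,9.2) -> (6,19.3) [heading=90, move]
FD 12.9: (6,19.3) -> (6,32.2) [heading=90, move]
RT 83: heading 90 -> 7
RT 180: heading 7 -> 187
RT 90: heading 187 -> 97
RT 270: heading 97 -> 187
Final: pos=(6,32.2), heading=187, 0 segment(s) drawn
Segments drawn: 0

Answer: 0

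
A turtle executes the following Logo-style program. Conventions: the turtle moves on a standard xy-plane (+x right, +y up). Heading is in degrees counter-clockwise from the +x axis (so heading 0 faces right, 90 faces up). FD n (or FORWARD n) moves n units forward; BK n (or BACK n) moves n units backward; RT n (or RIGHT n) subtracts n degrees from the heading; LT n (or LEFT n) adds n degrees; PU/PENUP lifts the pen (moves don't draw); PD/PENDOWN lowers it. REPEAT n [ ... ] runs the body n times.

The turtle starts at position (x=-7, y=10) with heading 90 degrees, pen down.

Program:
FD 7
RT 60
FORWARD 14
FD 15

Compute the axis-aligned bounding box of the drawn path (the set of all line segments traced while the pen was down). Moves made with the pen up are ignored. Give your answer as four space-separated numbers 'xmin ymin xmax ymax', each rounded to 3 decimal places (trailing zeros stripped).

Executing turtle program step by step:
Start: pos=(-7,10), heading=90, pen down
FD 7: (-7,10) -> (-7,17) [heading=90, draw]
RT 60: heading 90 -> 30
FD 14: (-7,17) -> (5.124,24) [heading=30, draw]
FD 15: (5.124,24) -> (18.115,31.5) [heading=30, draw]
Final: pos=(18.115,31.5), heading=30, 3 segment(s) drawn

Segment endpoints: x in {-7, 5.124, 18.115}, y in {10, 17, 24, 31.5}
xmin=-7, ymin=10, xmax=18.115, ymax=31.5

Answer: -7 10 18.115 31.5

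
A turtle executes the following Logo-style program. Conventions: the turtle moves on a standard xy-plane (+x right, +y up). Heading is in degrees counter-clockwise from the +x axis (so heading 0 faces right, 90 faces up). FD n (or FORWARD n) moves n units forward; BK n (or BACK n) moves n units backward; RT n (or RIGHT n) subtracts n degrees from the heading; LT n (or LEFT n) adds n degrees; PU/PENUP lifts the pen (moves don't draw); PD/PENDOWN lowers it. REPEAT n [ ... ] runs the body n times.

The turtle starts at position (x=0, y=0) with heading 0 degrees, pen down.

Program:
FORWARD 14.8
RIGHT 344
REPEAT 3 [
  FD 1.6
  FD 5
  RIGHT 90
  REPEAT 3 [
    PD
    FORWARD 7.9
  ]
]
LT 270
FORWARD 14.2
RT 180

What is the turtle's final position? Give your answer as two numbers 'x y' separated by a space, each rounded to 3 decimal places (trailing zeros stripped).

Answer: 7.487 -8.963

Derivation:
Executing turtle program step by step:
Start: pos=(0,0), heading=0, pen down
FD 14.8: (0,0) -> (14.8,0) [heading=0, draw]
RT 344: heading 0 -> 16
REPEAT 3 [
  -- iteration 1/3 --
  FD 1.6: (14.8,0) -> (16.338,0.441) [heading=16, draw]
  FD 5: (16.338,0.441) -> (21.144,1.819) [heading=16, draw]
  RT 90: heading 16 -> 286
  REPEAT 3 [
    -- iteration 1/3 --
    PD: pen down
    FD 7.9: (21.144,1.819) -> (23.322,-5.775) [heading=286, draw]
    -- iteration 2/3 --
    PD: pen down
    FD 7.9: (23.322,-5.775) -> (25.499,-13.369) [heading=286, draw]
    -- iteration 3/3 --
    PD: pen down
    FD 7.9: (25.499,-13.369) -> (27.677,-20.963) [heading=286, draw]
  ]
  -- iteration 2/3 --
  FD 1.6: (27.677,-20.963) -> (28.118,-22.501) [heading=286, draw]
  FD 5: (28.118,-22.501) -> (29.496,-27.307) [heading=286, draw]
  RT 90: heading 286 -> 196
  REPEAT 3 [
    -- iteration 1/3 --
    PD: pen down
    FD 7.9: (29.496,-27.307) -> (21.902,-29.485) [heading=196, draw]
    -- iteration 2/3 --
    PD: pen down
    FD 7.9: (21.902,-29.485) -> (14.308,-31.662) [heading=196, draw]
    -- iteration 3/3 --
    PD: pen down
    FD 7.9: (14.308,-31.662) -> (6.714,-33.84) [heading=196, draw]
  ]
  -- iteration 3/3 --
  FD 1.6: (6.714,-33.84) -> (5.176,-34.281) [heading=196, draw]
  FD 5: (5.176,-34.281) -> (0.37,-35.659) [heading=196, draw]
  RT 90: heading 196 -> 106
  REPEAT 3 [
    -- iteration 1/3 --
    PD: pen down
    FD 7.9: (0.37,-35.659) -> (-1.808,-28.065) [heading=106, draw]
    -- iteration 2/3 --
    PD: pen down
    FD 7.9: (-1.808,-28.065) -> (-3.985,-20.471) [heading=106, draw]
    -- iteration 3/3 --
    PD: pen down
    FD 7.9: (-3.985,-20.471) -> (-6.163,-12.877) [heading=106, draw]
  ]
]
LT 270: heading 106 -> 16
FD 14.2: (-6.163,-12.877) -> (7.487,-8.963) [heading=16, draw]
RT 180: heading 16 -> 196
Final: pos=(7.487,-8.963), heading=196, 17 segment(s) drawn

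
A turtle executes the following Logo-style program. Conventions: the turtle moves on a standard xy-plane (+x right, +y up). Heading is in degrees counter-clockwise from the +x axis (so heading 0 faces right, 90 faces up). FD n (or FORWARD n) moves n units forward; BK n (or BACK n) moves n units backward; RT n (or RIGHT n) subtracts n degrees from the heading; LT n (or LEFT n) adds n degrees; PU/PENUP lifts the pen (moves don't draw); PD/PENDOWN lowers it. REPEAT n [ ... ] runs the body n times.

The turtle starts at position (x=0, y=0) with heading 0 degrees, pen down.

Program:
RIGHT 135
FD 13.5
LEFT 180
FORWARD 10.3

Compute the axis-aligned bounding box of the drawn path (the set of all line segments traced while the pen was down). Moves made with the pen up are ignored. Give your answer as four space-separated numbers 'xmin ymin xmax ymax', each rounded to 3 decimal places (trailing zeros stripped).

Executing turtle program step by step:
Start: pos=(0,0), heading=0, pen down
RT 135: heading 0 -> 225
FD 13.5: (0,0) -> (-9.546,-9.546) [heading=225, draw]
LT 180: heading 225 -> 45
FD 10.3: (-9.546,-9.546) -> (-2.263,-2.263) [heading=45, draw]
Final: pos=(-2.263,-2.263), heading=45, 2 segment(s) drawn

Segment endpoints: x in {-9.546, -2.263, 0}, y in {-9.546, -2.263, 0}
xmin=-9.546, ymin=-9.546, xmax=0, ymax=0

Answer: -9.546 -9.546 0 0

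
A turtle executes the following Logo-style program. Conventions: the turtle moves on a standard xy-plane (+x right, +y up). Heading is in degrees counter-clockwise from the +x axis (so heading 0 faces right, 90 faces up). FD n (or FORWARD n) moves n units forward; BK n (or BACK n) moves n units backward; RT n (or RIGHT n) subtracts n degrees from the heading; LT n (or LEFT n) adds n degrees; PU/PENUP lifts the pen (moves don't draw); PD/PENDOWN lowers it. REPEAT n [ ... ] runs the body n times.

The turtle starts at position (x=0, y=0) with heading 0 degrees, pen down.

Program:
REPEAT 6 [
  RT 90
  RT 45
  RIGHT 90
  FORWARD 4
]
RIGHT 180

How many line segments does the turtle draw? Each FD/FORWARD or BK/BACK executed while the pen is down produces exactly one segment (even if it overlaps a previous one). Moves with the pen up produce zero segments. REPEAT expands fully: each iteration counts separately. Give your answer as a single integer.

Executing turtle program step by step:
Start: pos=(0,0), heading=0, pen down
REPEAT 6 [
  -- iteration 1/6 --
  RT 90: heading 0 -> 270
  RT 45: heading 270 -> 225
  RT 90: heading 225 -> 135
  FD 4: (0,0) -> (-2.828,2.828) [heading=135, draw]
  -- iteration 2/6 --
  RT 90: heading 135 -> 45
  RT 45: heading 45 -> 0
  RT 90: heading 0 -> 270
  FD 4: (-2.828,2.828) -> (-2.828,-1.172) [heading=270, draw]
  -- iteration 3/6 --
  RT 90: heading 270 -> 180
  RT 45: heading 180 -> 135
  RT 90: heading 135 -> 45
  FD 4: (-2.828,-1.172) -> (0,1.657) [heading=45, draw]
  -- iteration 4/6 --
  RT 90: heading 45 -> 315
  RT 45: heading 315 -> 270
  RT 90: heading 270 -> 180
  FD 4: (0,1.657) -> (-4,1.657) [heading=180, draw]
  -- iteration 5/6 --
  RT 90: heading 180 -> 90
  RT 45: heading 90 -> 45
  RT 90: heading 45 -> 315
  FD 4: (-4,1.657) -> (-1.172,-1.172) [heading=315, draw]
  -- iteration 6/6 --
  RT 90: heading 315 -> 225
  RT 45: heading 225 -> 180
  RT 90: heading 180 -> 90
  FD 4: (-1.172,-1.172) -> (-1.172,2.828) [heading=90, draw]
]
RT 180: heading 90 -> 270
Final: pos=(-1.172,2.828), heading=270, 6 segment(s) drawn
Segments drawn: 6

Answer: 6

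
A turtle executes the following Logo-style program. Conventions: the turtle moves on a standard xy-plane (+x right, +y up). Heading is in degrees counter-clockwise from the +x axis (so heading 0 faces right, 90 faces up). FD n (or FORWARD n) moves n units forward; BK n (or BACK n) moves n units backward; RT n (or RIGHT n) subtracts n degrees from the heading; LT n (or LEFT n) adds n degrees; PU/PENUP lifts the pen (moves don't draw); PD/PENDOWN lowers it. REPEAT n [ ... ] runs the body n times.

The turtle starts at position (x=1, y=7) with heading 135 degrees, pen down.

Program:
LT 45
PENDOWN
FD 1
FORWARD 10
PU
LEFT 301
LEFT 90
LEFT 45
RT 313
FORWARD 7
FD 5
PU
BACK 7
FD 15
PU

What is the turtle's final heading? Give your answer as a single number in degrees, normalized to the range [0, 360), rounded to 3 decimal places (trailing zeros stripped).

Executing turtle program step by step:
Start: pos=(1,7), heading=135, pen down
LT 45: heading 135 -> 180
PD: pen down
FD 1: (1,7) -> (0,7) [heading=180, draw]
FD 10: (0,7) -> (-10,7) [heading=180, draw]
PU: pen up
LT 301: heading 180 -> 121
LT 90: heading 121 -> 211
LT 45: heading 211 -> 256
RT 313: heading 256 -> 303
FD 7: (-10,7) -> (-6.188,1.129) [heading=303, move]
FD 5: (-6.188,1.129) -> (-3.464,-3.064) [heading=303, move]
PU: pen up
BK 7: (-3.464,-3.064) -> (-7.277,2.807) [heading=303, move]
FD 15: (-7.277,2.807) -> (0.893,-9.773) [heading=303, move]
PU: pen up
Final: pos=(0.893,-9.773), heading=303, 2 segment(s) drawn

Answer: 303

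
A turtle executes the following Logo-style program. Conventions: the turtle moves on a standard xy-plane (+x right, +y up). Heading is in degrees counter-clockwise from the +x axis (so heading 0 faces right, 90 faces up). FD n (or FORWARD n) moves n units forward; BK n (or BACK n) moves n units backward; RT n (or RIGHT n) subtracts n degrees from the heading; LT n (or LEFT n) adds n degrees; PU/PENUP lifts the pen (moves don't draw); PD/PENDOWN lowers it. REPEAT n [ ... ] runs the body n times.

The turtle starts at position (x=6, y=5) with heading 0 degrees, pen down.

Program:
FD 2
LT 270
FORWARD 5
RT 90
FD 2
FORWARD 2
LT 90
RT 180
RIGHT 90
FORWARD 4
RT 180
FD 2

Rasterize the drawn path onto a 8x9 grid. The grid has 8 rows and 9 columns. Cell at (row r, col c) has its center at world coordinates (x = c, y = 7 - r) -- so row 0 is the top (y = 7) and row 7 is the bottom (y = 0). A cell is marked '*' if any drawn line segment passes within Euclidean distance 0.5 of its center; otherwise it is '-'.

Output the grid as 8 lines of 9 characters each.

Answer: ---------
---------
------***
--------*
--------*
--------*
--------*
----*****

Derivation:
Segment 0: (6,5) -> (8,5)
Segment 1: (8,5) -> (8,0)
Segment 2: (8,0) -> (6,0)
Segment 3: (6,0) -> (4,0)
Segment 4: (4,0) -> (8,0)
Segment 5: (8,0) -> (6,0)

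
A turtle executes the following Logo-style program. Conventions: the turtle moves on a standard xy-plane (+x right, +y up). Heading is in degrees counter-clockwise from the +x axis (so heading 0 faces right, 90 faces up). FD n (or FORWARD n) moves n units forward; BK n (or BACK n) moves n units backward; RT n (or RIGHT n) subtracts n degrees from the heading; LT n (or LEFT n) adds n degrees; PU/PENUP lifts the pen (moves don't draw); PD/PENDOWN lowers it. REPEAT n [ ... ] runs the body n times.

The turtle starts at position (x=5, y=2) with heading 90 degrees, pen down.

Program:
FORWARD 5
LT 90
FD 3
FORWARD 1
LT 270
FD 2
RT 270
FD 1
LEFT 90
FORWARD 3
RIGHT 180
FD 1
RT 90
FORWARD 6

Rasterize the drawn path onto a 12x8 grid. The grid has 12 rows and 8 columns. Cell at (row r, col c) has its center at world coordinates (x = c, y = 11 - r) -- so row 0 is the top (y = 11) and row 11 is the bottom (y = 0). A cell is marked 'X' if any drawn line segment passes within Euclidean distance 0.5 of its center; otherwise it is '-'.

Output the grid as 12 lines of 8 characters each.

Answer: --------
--------
XX------
XX------
XXXXXXX-
X----X--
-----X--
-----X--
-----X--
-----X--
--------
--------

Derivation:
Segment 0: (5,2) -> (5,7)
Segment 1: (5,7) -> (2,7)
Segment 2: (2,7) -> (1,7)
Segment 3: (1,7) -> (1,9)
Segment 4: (1,9) -> (0,9)
Segment 5: (0,9) -> (0,6)
Segment 6: (0,6) -> (0,7)
Segment 7: (0,7) -> (6,7)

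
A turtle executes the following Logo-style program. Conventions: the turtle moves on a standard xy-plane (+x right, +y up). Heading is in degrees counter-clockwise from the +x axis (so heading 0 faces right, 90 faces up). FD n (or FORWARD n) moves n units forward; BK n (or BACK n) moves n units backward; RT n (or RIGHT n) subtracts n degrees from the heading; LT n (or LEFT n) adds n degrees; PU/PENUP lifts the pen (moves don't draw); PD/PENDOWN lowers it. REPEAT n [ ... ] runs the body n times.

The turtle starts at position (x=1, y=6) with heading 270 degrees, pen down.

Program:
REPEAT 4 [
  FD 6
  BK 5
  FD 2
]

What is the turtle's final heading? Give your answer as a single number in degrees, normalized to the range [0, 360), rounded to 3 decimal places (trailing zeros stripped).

Executing turtle program step by step:
Start: pos=(1,6), heading=270, pen down
REPEAT 4 [
  -- iteration 1/4 --
  FD 6: (1,6) -> (1,0) [heading=270, draw]
  BK 5: (1,0) -> (1,5) [heading=270, draw]
  FD 2: (1,5) -> (1,3) [heading=270, draw]
  -- iteration 2/4 --
  FD 6: (1,3) -> (1,-3) [heading=270, draw]
  BK 5: (1,-3) -> (1,2) [heading=270, draw]
  FD 2: (1,2) -> (1,0) [heading=270, draw]
  -- iteration 3/4 --
  FD 6: (1,0) -> (1,-6) [heading=270, draw]
  BK 5: (1,-6) -> (1,-1) [heading=270, draw]
  FD 2: (1,-1) -> (1,-3) [heading=270, draw]
  -- iteration 4/4 --
  FD 6: (1,-3) -> (1,-9) [heading=270, draw]
  BK 5: (1,-9) -> (1,-4) [heading=270, draw]
  FD 2: (1,-4) -> (1,-6) [heading=270, draw]
]
Final: pos=(1,-6), heading=270, 12 segment(s) drawn

Answer: 270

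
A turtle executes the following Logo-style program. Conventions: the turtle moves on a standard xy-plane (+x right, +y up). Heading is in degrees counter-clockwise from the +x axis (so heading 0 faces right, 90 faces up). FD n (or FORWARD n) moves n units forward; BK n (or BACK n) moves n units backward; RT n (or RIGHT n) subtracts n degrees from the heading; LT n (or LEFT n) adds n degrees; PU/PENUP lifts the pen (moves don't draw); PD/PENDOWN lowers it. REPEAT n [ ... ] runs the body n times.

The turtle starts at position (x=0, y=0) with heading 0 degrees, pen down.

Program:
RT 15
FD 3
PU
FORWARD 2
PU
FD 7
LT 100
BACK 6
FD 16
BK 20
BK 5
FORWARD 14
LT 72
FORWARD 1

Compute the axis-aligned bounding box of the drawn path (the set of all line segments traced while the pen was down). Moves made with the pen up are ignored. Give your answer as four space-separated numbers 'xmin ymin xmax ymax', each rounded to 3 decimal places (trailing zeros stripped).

Answer: 0 -0.776 2.898 0

Derivation:
Executing turtle program step by step:
Start: pos=(0,0), heading=0, pen down
RT 15: heading 0 -> 345
FD 3: (0,0) -> (2.898,-0.776) [heading=345, draw]
PU: pen up
FD 2: (2.898,-0.776) -> (4.83,-1.294) [heading=345, move]
PU: pen up
FD 7: (4.83,-1.294) -> (11.591,-3.106) [heading=345, move]
LT 100: heading 345 -> 85
BK 6: (11.591,-3.106) -> (11.068,-9.083) [heading=85, move]
FD 16: (11.068,-9.083) -> (12.463,6.856) [heading=85, move]
BK 20: (12.463,6.856) -> (10.72,-13.068) [heading=85, move]
BK 5: (10.72,-13.068) -> (10.284,-18.049) [heading=85, move]
FD 14: (10.284,-18.049) -> (11.504,-4.102) [heading=85, move]
LT 72: heading 85 -> 157
FD 1: (11.504,-4.102) -> (10.583,-3.711) [heading=157, move]
Final: pos=(10.583,-3.711), heading=157, 1 segment(s) drawn

Segment endpoints: x in {0, 2.898}, y in {-0.776, 0}
xmin=0, ymin=-0.776, xmax=2.898, ymax=0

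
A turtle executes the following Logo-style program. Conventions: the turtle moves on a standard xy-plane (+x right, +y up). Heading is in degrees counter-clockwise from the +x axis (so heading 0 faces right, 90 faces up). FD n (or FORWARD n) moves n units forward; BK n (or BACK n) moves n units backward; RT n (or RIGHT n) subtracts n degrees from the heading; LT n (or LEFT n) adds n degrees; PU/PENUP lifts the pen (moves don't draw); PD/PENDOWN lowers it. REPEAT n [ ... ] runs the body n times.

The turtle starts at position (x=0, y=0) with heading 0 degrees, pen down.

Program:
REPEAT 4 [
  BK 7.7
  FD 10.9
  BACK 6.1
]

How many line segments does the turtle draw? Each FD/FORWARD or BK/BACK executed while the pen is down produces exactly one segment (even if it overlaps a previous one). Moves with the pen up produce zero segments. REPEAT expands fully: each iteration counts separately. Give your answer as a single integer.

Answer: 12

Derivation:
Executing turtle program step by step:
Start: pos=(0,0), heading=0, pen down
REPEAT 4 [
  -- iteration 1/4 --
  BK 7.7: (0,0) -> (-7.7,0) [heading=0, draw]
  FD 10.9: (-7.7,0) -> (3.2,0) [heading=0, draw]
  BK 6.1: (3.2,0) -> (-2.9,0) [heading=0, draw]
  -- iteration 2/4 --
  BK 7.7: (-2.9,0) -> (-10.6,0) [heading=0, draw]
  FD 10.9: (-10.6,0) -> (0.3,0) [heading=0, draw]
  BK 6.1: (0.3,0) -> (-5.8,0) [heading=0, draw]
  -- iteration 3/4 --
  BK 7.7: (-5.8,0) -> (-13.5,0) [heading=0, draw]
  FD 10.9: (-13.5,0) -> (-2.6,0) [heading=0, draw]
  BK 6.1: (-2.6,0) -> (-8.7,0) [heading=0, draw]
  -- iteration 4/4 --
  BK 7.7: (-8.7,0) -> (-16.4,0) [heading=0, draw]
  FD 10.9: (-16.4,0) -> (-5.5,0) [heading=0, draw]
  BK 6.1: (-5.5,0) -> (-11.6,0) [heading=0, draw]
]
Final: pos=(-11.6,0), heading=0, 12 segment(s) drawn
Segments drawn: 12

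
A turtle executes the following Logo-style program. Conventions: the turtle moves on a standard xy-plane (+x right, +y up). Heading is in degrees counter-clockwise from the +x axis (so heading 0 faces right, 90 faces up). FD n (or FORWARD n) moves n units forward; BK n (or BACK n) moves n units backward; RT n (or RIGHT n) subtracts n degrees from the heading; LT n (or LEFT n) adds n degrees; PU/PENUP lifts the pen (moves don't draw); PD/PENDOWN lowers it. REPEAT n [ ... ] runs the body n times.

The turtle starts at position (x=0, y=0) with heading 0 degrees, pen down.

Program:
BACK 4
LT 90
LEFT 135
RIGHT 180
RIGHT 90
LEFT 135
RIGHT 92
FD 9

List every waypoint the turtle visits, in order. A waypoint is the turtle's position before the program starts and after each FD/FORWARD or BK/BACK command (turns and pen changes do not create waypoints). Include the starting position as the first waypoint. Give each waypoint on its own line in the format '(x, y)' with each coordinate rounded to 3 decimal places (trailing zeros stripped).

Executing turtle program step by step:
Start: pos=(0,0), heading=0, pen down
BK 4: (0,0) -> (-4,0) [heading=0, draw]
LT 90: heading 0 -> 90
LT 135: heading 90 -> 225
RT 180: heading 225 -> 45
RT 90: heading 45 -> 315
LT 135: heading 315 -> 90
RT 92: heading 90 -> 358
FD 9: (-4,0) -> (4.995,-0.314) [heading=358, draw]
Final: pos=(4.995,-0.314), heading=358, 2 segment(s) drawn
Waypoints (3 total):
(0, 0)
(-4, 0)
(4.995, -0.314)

Answer: (0, 0)
(-4, 0)
(4.995, -0.314)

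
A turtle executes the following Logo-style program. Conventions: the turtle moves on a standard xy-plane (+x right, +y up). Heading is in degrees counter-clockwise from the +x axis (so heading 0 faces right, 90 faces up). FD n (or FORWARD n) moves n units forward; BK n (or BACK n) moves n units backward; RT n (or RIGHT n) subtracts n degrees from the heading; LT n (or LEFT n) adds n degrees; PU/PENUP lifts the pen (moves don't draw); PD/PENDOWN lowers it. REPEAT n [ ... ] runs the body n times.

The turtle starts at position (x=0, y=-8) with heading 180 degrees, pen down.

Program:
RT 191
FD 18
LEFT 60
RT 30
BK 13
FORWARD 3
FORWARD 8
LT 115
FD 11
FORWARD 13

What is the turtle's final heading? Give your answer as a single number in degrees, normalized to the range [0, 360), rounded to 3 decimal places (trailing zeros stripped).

Answer: 134

Derivation:
Executing turtle program step by step:
Start: pos=(0,-8), heading=180, pen down
RT 191: heading 180 -> 349
FD 18: (0,-8) -> (17.669,-11.435) [heading=349, draw]
LT 60: heading 349 -> 49
RT 30: heading 49 -> 19
BK 13: (17.669,-11.435) -> (5.378,-15.667) [heading=19, draw]
FD 3: (5.378,-15.667) -> (8.214,-14.69) [heading=19, draw]
FD 8: (8.214,-14.69) -> (15.778,-12.086) [heading=19, draw]
LT 115: heading 19 -> 134
FD 11: (15.778,-12.086) -> (8.137,-4.173) [heading=134, draw]
FD 13: (8.137,-4.173) -> (-0.894,5.178) [heading=134, draw]
Final: pos=(-0.894,5.178), heading=134, 6 segment(s) drawn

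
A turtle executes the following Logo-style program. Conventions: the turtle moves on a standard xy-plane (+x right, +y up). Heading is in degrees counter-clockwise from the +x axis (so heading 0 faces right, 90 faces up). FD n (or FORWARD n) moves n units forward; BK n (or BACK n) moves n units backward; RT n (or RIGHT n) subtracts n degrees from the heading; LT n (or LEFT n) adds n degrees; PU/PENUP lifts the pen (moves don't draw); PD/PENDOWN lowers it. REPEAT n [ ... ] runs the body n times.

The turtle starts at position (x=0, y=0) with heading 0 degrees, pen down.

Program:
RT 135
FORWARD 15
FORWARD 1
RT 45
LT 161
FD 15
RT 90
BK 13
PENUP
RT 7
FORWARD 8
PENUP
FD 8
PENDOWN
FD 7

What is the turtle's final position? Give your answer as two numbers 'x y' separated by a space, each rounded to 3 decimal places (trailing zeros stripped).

Answer: -2.981 -24.578

Derivation:
Executing turtle program step by step:
Start: pos=(0,0), heading=0, pen down
RT 135: heading 0 -> 225
FD 15: (0,0) -> (-10.607,-10.607) [heading=225, draw]
FD 1: (-10.607,-10.607) -> (-11.314,-11.314) [heading=225, draw]
RT 45: heading 225 -> 180
LT 161: heading 180 -> 341
FD 15: (-11.314,-11.314) -> (2.869,-16.197) [heading=341, draw]
RT 90: heading 341 -> 251
BK 13: (2.869,-16.197) -> (7.101,-3.905) [heading=251, draw]
PU: pen up
RT 7: heading 251 -> 244
FD 8: (7.101,-3.905) -> (3.594,-11.096) [heading=244, move]
PU: pen up
FD 8: (3.594,-11.096) -> (0.088,-18.286) [heading=244, move]
PD: pen down
FD 7: (0.088,-18.286) -> (-2.981,-24.578) [heading=244, draw]
Final: pos=(-2.981,-24.578), heading=244, 5 segment(s) drawn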